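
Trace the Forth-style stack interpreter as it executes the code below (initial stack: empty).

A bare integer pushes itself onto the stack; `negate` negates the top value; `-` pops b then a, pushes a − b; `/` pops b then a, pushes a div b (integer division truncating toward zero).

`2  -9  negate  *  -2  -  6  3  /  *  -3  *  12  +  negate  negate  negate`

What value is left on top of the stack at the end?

2      → [2]
-9     → [2, -9]
negate → [2, 9]
*      → [18]
-2     → [18, -2]
-      → [20]
6      → [20, 6]
3      → [20, 6, 3]
/      → [20, 2]
*      → [40]
-3     → [40, -3]
*      → [-120]
12     → [-120, 12]
+      → [-108]
negate → [108]
negate → [-108]
negate → [108]

108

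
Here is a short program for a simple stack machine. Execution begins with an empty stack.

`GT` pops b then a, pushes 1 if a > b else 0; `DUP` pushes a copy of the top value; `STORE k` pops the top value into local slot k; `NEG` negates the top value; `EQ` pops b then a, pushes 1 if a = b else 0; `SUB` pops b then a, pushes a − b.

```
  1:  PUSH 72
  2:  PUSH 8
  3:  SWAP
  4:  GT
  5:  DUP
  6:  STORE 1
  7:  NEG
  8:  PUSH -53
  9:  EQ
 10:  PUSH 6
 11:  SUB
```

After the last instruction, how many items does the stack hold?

PUSH 72   72
PUSH 8    72 8
SWAP      8 72
GT        0
DUP       0 0
STORE 1   0
NEG       0
PUSH -53  0 -53
EQ        0
PUSH 6    0 6
SUB       -6

1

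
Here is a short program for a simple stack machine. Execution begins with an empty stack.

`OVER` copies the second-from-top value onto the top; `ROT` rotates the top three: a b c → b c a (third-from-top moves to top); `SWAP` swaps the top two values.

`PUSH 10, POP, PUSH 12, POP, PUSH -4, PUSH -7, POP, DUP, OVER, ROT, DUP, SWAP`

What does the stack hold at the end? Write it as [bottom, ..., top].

[-4, -4, -4, -4]

PUSH 10 : 10
POP     : (empty)
PUSH 12 : 12
POP     : (empty)
PUSH -4 : -4
PUSH -7 : -4 -7
POP     : -4
DUP     : -4 -4
OVER    : -4 -4 -4
ROT     : -4 -4 -4
DUP     : -4 -4 -4 -4
SWAP    : -4 -4 -4 -4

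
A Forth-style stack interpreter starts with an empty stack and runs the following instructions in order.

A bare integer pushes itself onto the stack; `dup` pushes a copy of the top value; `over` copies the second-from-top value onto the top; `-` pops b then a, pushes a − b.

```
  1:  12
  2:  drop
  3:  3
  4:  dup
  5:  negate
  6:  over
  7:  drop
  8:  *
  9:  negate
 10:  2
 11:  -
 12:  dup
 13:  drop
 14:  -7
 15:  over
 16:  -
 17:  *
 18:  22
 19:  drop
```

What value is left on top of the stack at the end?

-98

12     → 12
drop   → (empty)
3      → 3
dup    → 3 3
negate → 3 -3
over   → 3 -3 3
drop   → 3 -3
*      → -9
negate → 9
2      → 9 2
-      → 7
dup    → 7 7
drop   → 7
-7     → 7 -7
over   → 7 -7 7
-      → 7 -14
*      → -98
22     → -98 22
drop   → -98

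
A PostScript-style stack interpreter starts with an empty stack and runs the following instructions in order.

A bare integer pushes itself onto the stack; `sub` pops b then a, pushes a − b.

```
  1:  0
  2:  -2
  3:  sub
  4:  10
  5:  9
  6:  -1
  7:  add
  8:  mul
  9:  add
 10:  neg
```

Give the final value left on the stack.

0   → [0]
-2  → [0, -2]
sub → [2]
10  → [2, 10]
9   → [2, 10, 9]
-1  → [2, 10, 9, -1]
add → [2, 10, 8]
mul → [2, 80]
add → [82]
neg → [-82]

-82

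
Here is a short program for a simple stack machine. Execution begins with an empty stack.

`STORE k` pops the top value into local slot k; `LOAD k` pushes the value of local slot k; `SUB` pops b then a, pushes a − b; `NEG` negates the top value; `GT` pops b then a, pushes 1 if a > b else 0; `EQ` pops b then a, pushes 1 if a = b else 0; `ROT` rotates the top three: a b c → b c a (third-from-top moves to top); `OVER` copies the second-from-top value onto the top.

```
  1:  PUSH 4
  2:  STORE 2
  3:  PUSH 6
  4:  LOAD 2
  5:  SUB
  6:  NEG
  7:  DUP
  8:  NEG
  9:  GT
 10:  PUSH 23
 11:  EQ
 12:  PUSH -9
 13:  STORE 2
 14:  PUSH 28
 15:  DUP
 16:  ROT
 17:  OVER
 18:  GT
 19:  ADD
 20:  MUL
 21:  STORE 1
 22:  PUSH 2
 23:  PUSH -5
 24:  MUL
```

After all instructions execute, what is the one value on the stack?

PUSH 4  → [4]
STORE 2 → []
PUSH 6  → [6]
LOAD 2  → [6, 4]
SUB     → [2]
NEG     → [-2]
DUP     → [-2, -2]
NEG     → [-2, 2]
GT      → [0]
PUSH 23 → [0, 23]
EQ      → [0]
PUSH -9 → [0, -9]
STORE 2 → [0]
PUSH 28 → [0, 28]
DUP     → [0, 28, 28]
ROT     → [28, 28, 0]
OVER    → [28, 28, 0, 28]
GT      → [28, 28, 0]
ADD     → [28, 28]
MUL     → [784]
STORE 1 → []
PUSH 2  → [2]
PUSH -5 → [2, -5]
MUL     → [-10]

-10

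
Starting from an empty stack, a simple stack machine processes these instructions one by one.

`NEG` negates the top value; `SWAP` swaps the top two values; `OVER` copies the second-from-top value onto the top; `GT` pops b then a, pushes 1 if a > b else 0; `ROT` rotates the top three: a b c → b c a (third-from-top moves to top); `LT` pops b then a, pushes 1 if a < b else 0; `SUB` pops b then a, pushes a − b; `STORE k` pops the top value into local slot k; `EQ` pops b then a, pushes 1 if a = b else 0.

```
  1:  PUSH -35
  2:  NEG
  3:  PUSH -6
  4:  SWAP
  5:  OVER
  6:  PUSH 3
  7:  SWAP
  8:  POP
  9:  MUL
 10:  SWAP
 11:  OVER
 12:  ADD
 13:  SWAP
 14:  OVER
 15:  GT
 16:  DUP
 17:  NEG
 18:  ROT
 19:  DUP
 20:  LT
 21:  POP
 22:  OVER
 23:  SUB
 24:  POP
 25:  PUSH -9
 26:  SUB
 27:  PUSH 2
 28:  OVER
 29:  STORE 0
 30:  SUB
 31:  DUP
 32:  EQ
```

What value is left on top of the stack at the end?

1

PUSH -35  -35
NEG       35
PUSH -6   35 -6
SWAP      -6 35
OVER      -6 35 -6
PUSH 3    -6 35 -6 3
SWAP      -6 35 3 -6
POP       -6 35 3
MUL       -6 105
SWAP      105 -6
OVER      105 -6 105
ADD       105 99
SWAP      99 105
OVER      99 105 99
GT        99 1
DUP       99 1 1
NEG       99 1 -1
ROT       1 -1 99
DUP       1 -1 99 99
LT        1 -1 0
POP       1 -1
OVER      1 -1 1
SUB       1 -2
POP       1
PUSH -9   1 -9
SUB       10
PUSH 2    10 2
OVER      10 2 10
STORE 0   10 2
SUB       8
DUP       8 8
EQ        1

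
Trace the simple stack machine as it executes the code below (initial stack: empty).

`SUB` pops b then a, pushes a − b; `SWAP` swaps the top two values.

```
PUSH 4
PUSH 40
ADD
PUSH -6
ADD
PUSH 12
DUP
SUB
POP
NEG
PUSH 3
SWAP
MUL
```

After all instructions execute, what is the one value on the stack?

PUSH 4  → [4]
PUSH 40 → [4, 40]
ADD     → [44]
PUSH -6 → [44, -6]
ADD     → [38]
PUSH 12 → [38, 12]
DUP     → [38, 12, 12]
SUB     → [38, 0]
POP     → [38]
NEG     → [-38]
PUSH 3  → [-38, 3]
SWAP    → [3, -38]
MUL     → [-114]

-114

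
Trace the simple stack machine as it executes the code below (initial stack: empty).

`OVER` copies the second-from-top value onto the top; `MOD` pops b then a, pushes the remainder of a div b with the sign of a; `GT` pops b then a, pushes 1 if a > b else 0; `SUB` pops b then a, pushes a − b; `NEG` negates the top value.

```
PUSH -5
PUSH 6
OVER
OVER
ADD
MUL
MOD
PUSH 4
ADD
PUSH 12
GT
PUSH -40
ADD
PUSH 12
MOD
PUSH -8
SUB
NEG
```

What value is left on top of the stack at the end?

PUSH -5  → -5
PUSH 6   → -5 6
OVER     → -5 6 -5
OVER     → -5 6 -5 6
ADD      → -5 6 1
MUL      → -5 6
MOD      → -5
PUSH 4   → -5 4
ADD      → -1
PUSH 12  → -1 12
GT       → 0
PUSH -40 → 0 -40
ADD      → -40
PUSH 12  → -40 12
MOD      → -4
PUSH -8  → -4 -8
SUB      → 4
NEG      → -4

-4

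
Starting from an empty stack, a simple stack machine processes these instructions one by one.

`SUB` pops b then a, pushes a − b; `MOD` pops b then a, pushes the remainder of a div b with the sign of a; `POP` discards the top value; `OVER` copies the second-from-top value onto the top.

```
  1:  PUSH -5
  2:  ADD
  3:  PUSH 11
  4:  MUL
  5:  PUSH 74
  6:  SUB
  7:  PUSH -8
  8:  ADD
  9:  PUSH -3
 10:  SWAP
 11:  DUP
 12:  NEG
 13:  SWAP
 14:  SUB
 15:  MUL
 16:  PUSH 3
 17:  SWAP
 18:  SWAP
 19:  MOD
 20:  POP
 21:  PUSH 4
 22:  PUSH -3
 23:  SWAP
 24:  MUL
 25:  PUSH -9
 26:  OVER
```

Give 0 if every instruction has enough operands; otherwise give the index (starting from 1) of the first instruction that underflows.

PUSH -5  -5
ADD  — needs 2 operands, stack has 1 → underflow

2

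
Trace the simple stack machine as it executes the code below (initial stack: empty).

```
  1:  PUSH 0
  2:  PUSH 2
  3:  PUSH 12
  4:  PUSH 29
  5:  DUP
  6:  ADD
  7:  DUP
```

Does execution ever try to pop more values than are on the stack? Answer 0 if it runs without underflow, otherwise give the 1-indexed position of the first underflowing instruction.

PUSH 0  -> 0
PUSH 2  -> 0 2
PUSH 12 -> 0 2 12
PUSH 29 -> 0 2 12 29
DUP     -> 0 2 12 29 29
ADD     -> 0 2 12 58
DUP     -> 0 2 12 58 58

0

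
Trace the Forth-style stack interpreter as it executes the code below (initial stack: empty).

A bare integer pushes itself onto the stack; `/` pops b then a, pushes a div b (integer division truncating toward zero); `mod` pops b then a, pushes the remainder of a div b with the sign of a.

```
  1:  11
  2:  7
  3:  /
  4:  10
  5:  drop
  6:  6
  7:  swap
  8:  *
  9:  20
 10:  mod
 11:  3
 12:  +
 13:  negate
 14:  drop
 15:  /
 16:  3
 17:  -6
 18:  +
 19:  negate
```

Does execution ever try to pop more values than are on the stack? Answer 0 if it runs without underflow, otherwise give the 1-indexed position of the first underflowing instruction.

15

11     → 11
7      → 11 7
/      → 1
10     → 1 10
drop   → 1
6      → 1 6
swap   → 6 1
*      → 6
20     → 6 20
mod    → 6
3      → 6 3
+      → 9
negate → -9
drop   → (empty)
/  — needs 2 operands, stack has 0 → underflow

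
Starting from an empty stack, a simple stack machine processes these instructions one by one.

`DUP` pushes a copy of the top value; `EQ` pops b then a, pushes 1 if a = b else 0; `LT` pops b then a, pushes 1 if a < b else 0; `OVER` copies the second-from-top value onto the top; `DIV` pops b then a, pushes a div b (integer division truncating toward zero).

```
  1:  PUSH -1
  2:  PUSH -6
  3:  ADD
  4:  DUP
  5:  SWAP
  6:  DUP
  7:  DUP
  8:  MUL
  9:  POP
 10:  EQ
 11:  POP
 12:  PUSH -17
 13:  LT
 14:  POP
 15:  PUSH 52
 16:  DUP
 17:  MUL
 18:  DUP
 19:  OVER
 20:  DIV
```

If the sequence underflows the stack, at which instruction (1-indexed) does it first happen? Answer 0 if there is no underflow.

13

PUSH -1  -> [-1]
PUSH -6  -> [-1, -6]
ADD      -> [-7]
DUP      -> [-7, -7]
SWAP     -> [-7, -7]
DUP      -> [-7, -7, -7]
DUP      -> [-7, -7, -7, -7]
MUL      -> [-7, -7, 49]
POP      -> [-7, -7]
EQ       -> [1]
POP      -> []
PUSH -17 -> [-17]
LT  — needs 2 operands, stack has 1 → underflow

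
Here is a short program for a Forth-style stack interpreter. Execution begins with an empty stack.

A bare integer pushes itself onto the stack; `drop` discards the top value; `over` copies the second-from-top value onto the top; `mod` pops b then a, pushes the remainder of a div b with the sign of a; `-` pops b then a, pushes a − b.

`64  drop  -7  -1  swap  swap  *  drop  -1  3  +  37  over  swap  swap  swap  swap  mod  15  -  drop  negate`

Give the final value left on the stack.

64     → [64]
drop   → []
-7     → [-7]
-1     → [-7, -1]
swap   → [-1, -7]
swap   → [-7, -1]
*      → [7]
drop   → []
-1     → [-1]
3      → [-1, 3]
+      → [2]
37     → [2, 37]
over   → [2, 37, 2]
swap   → [2, 2, 37]
swap   → [2, 37, 2]
swap   → [2, 2, 37]
swap   → [2, 37, 2]
mod    → [2, 1]
15     → [2, 1, 15]
-      → [2, -14]
drop   → [2]
negate → [-2]

-2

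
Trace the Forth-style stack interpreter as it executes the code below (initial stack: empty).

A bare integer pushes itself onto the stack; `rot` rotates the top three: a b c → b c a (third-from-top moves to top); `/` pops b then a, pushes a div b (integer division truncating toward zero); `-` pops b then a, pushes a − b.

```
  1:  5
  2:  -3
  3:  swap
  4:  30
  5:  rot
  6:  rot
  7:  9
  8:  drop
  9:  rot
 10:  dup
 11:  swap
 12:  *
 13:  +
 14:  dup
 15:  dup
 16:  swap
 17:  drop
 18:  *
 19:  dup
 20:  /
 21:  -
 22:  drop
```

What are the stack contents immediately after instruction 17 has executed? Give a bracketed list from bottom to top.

[-3, 905, 905]

5    : 5
-3   : 5 -3
swap : -3 5
30   : -3 5 30
rot  : 5 30 -3
rot  : 30 -3 5
9    : 30 -3 5 9
drop : 30 -3 5
rot  : -3 5 30
dup  : -3 5 30 30
swap : -3 5 30 30
*    : -3 5 900
+    : -3 905
dup  : -3 905 905
dup  : -3 905 905 905
swap : -3 905 905 905
drop : -3 905 905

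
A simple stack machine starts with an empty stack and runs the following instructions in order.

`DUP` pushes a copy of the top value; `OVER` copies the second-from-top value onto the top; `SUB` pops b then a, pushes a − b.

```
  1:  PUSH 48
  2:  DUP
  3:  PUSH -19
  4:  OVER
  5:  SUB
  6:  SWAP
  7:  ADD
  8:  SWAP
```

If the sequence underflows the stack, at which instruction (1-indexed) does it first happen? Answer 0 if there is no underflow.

0

PUSH 48  : [48]
DUP      : [48, 48]
PUSH -19 : [48, 48, -19]
OVER     : [48, 48, -19, 48]
SUB      : [48, 48, -67]
SWAP     : [48, -67, 48]
ADD      : [48, -19]
SWAP     : [-19, 48]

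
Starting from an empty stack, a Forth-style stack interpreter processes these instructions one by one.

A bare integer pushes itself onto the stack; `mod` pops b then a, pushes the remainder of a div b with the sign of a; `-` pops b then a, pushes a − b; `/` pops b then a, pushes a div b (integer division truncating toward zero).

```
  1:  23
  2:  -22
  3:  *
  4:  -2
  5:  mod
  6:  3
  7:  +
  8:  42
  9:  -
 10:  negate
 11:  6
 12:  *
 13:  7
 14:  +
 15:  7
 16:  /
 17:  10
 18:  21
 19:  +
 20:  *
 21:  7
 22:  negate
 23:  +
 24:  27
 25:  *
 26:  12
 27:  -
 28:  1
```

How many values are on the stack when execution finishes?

23      23
-22     23 -22
*       -506
-2      -506 -2
mod     0
3       0 3
+       3
42      3 42
-       -39
negate  39
6       39 6
*       234
7       234 7
+       241
7       241 7
/       34
10      34 10
21      34 10 21
+       34 31
*       1054
7       1054 7
negate  1054 -7
+       1047
27      1047 27
*       28269
12      28269 12
-       28257
1       28257 1

2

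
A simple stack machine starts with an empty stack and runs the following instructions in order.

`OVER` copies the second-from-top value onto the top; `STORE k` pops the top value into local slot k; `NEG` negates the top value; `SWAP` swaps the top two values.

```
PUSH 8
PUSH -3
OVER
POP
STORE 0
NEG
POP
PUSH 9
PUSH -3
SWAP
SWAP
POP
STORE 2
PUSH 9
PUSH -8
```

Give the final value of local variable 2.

PUSH 8  → 8
PUSH -3 → 8 -3
OVER    → 8 -3 8
POP     → 8 -3
STORE 0 → 8
NEG     → -8
POP     → (empty)
PUSH 9  → 9
PUSH -3 → 9 -3
SWAP    → -3 9
SWAP    → 9 -3
POP     → 9
STORE 2 → (empty)
PUSH 9  → 9
PUSH -8 → 9 -8

9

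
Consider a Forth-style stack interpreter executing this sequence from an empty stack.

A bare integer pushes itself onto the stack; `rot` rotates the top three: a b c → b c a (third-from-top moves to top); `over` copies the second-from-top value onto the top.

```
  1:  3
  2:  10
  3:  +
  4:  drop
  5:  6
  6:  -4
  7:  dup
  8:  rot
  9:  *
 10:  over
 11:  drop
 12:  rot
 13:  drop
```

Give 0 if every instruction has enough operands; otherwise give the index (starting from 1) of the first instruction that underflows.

3    → [3]
10   → [3, 10]
+    → [13]
drop → []
6    → [6]
-4   → [6, -4]
dup  → [6, -4, -4]
rot  → [-4, -4, 6]
*    → [-4, -24]
over → [-4, -24, -4]
drop → [-4, -24]
rot  — needs 3 operands, stack has 2 → underflow

12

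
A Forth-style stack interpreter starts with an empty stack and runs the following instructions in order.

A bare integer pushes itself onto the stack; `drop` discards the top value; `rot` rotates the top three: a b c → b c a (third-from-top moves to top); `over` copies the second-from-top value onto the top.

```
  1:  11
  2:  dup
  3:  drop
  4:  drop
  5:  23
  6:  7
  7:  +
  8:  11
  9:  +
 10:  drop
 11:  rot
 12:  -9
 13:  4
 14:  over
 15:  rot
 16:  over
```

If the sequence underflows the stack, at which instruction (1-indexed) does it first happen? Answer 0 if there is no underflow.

11

11   -> [11]
dup  -> [11, 11]
drop -> [11]
drop -> []
23   -> [23]
7    -> [23, 7]
+    -> [30]
11   -> [30, 11]
+    -> [41]
drop -> []
rot  — needs 3 operands, stack has 0 → underflow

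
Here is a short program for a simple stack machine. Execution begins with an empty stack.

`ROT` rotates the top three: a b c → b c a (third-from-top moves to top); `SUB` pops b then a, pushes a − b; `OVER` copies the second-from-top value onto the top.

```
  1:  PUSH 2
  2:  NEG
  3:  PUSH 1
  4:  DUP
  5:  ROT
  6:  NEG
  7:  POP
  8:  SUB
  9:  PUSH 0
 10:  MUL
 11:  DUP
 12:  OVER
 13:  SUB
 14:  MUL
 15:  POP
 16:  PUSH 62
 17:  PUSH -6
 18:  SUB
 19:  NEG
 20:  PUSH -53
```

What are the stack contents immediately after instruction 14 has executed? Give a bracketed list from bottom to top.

[0]

PUSH 2 : [2]
NEG    : [-2]
PUSH 1 : [-2, 1]
DUP    : [-2, 1, 1]
ROT    : [1, 1, -2]
NEG    : [1, 1, 2]
POP    : [1, 1]
SUB    : [0]
PUSH 0 : [0, 0]
MUL    : [0]
DUP    : [0, 0]
OVER   : [0, 0, 0]
SUB    : [0, 0]
MUL    : [0]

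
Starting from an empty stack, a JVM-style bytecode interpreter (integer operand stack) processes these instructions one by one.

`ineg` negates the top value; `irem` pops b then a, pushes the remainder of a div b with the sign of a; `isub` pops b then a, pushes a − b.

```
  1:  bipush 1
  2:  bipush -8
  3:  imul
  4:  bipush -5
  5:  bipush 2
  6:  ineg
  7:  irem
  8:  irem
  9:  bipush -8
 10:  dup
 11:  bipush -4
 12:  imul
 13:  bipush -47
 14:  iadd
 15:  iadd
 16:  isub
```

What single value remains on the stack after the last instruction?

23

bipush 1    1
bipush -8   1 -8
imul        -8
bipush -5   -8 -5
bipush 2    -8 -5 2
ineg        -8 -5 -2
irem        -8 -1
irem        0
bipush -8   0 -8
dup         0 -8 -8
bipush -4   0 -8 -8 -4
imul        0 -8 32
bipush -47  0 -8 32 -47
iadd        0 -8 -15
iadd        0 -23
isub        23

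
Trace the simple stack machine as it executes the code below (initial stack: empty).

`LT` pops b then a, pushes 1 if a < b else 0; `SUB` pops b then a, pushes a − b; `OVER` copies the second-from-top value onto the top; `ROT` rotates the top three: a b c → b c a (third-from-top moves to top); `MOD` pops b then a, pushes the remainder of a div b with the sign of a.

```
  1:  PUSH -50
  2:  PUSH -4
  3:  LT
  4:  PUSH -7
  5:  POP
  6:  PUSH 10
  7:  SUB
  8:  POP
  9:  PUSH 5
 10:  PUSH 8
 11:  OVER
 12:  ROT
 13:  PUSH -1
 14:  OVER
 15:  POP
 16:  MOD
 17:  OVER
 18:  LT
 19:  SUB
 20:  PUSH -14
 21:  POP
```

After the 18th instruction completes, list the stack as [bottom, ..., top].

[8, 5, 1]

PUSH -50  -50
PUSH -4   -50 -4
LT        1
PUSH -7   1 -7
POP       1
PUSH 10   1 10
SUB       -9
POP       (empty)
PUSH 5    5
PUSH 8    5 8
OVER      5 8 5
ROT       8 5 5
PUSH -1   8 5 5 -1
OVER      8 5 5 -1 5
POP       8 5 5 -1
MOD       8 5 0
OVER      8 5 0 5
LT        8 5 1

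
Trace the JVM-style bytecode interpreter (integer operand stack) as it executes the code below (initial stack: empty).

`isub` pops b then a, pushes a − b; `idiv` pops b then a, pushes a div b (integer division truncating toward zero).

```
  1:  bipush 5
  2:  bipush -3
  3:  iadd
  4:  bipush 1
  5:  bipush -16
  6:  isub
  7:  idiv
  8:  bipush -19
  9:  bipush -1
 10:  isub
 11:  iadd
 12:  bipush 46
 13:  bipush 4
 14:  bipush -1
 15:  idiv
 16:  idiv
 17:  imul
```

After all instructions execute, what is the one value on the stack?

198

bipush 5   → [5]
bipush -3  → [5, -3]
iadd       → [2]
bipush 1   → [2, 1]
bipush -16 → [2, 1, -16]
isub       → [2, 17]
idiv       → [0]
bipush -19 → [0, -19]
bipush -1  → [0, -19, -1]
isub       → [0, -18]
iadd       → [-18]
bipush 46  → [-18, 46]
bipush 4   → [-18, 46, 4]
bipush -1  → [-18, 46, 4, -1]
idiv       → [-18, 46, -4]
idiv       → [-18, -11]
imul       → [198]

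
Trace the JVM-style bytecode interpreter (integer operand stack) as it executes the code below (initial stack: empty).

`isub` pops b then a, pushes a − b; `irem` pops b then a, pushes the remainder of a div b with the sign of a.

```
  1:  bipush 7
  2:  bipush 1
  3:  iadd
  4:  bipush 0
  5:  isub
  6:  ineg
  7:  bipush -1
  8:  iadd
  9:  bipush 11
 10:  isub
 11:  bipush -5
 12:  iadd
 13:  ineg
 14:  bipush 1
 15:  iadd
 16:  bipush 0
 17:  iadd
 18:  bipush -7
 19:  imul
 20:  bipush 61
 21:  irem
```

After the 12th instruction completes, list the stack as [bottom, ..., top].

[-25]

bipush 7  → [7]
bipush 1  → [7, 1]
iadd      → [8]
bipush 0  → [8, 0]
isub      → [8]
ineg      → [-8]
bipush -1 → [-8, -1]
iadd      → [-9]
bipush 11 → [-9, 11]
isub      → [-20]
bipush -5 → [-20, -5]
iadd      → [-25]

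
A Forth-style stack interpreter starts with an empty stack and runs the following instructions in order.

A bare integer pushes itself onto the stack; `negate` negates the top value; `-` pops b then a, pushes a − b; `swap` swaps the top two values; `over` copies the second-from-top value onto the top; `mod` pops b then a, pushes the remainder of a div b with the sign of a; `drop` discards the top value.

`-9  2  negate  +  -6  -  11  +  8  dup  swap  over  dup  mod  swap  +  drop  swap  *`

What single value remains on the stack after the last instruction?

-9     → [-9]
2      → [-9, 2]
negate → [-9, -2]
+      → [-11]
-6     → [-11, -6]
-      → [-5]
11     → [-5, 11]
+      → [6]
8      → [6, 8]
dup    → [6, 8, 8]
swap   → [6, 8, 8]
over   → [6, 8, 8, 8]
dup    → [6, 8, 8, 8, 8]
mod    → [6, 8, 8, 0]
swap   → [6, 8, 0, 8]
+      → [6, 8, 8]
drop   → [6, 8]
swap   → [8, 6]
*      → [48]

48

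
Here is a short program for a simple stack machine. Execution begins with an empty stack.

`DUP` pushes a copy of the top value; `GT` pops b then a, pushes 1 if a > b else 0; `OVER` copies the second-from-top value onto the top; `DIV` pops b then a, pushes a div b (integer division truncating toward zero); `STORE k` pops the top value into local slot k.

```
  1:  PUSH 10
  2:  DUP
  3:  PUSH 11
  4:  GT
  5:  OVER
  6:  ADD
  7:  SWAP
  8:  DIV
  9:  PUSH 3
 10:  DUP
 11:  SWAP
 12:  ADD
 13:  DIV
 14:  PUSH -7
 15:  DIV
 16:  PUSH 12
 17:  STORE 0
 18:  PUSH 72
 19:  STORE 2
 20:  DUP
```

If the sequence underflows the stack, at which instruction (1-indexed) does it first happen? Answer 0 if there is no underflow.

PUSH 10 → 10
DUP     → 10 10
PUSH 11 → 10 10 11
GT      → 10 0
OVER    → 10 0 10
ADD     → 10 10
SWAP    → 10 10
DIV     → 1
PUSH 3  → 1 3
DUP     → 1 3 3
SWAP    → 1 3 3
ADD     → 1 6
DIV     → 0
PUSH -7 → 0 -7
DIV     → 0
PUSH 12 → 0 12
STORE 0 → 0
PUSH 72 → 0 72
STORE 2 → 0
DUP     → 0 0

0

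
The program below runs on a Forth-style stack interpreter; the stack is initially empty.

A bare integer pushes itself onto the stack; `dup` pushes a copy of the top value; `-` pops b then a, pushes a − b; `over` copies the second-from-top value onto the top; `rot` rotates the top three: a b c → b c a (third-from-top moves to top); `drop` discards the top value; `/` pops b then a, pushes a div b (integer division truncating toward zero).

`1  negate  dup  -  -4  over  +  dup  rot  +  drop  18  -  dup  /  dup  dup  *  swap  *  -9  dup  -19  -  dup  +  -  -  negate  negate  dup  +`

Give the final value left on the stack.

1       [1]
negate  [-1]
dup     [-1, -1]
-       [0]
-4      [0, -4]
over    [0, -4, 0]
+       [0, -4]
dup     [0, -4, -4]
rot     [-4, -4, 0]
+       [-4, -4]
drop    [-4]
18      [-4, 18]
-       [-22]
dup     [-22, -22]
/       [1]
dup     [1, 1]
dup     [1, 1, 1]
*       [1, 1]
swap    [1, 1]
*       [1]
-9      [1, -9]
dup     [1, -9, -9]
-19     [1, -9, -9, -19]
-       [1, -9, 10]
dup     [1, -9, 10, 10]
+       [1, -9, 20]
-       [1, -29]
-       [30]
negate  [-30]
negate  [30]
dup     [30, 30]
+       [60]

60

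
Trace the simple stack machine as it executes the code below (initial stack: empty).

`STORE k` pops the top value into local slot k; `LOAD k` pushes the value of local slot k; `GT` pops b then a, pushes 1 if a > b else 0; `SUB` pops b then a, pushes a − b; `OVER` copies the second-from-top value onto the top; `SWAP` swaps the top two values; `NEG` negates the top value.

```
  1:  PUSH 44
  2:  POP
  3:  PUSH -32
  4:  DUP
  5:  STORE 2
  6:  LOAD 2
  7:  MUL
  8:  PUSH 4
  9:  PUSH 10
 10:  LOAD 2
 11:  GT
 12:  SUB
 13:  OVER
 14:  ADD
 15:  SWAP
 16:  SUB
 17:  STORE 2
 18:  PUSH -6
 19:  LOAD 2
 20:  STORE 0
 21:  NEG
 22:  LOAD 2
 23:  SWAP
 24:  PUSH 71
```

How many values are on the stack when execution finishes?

3

PUSH 44  : 44
POP      : (empty)
PUSH -32 : -32
DUP      : -32 -32
STORE 2  : -32
LOAD 2   : -32 -32
MUL      : 1024
PUSH 4   : 1024 4
PUSH 10  : 1024 4 10
LOAD 2   : 1024 4 10 -32
GT       : 1024 4 1
SUB      : 1024 3
OVER     : 1024 3 1024
ADD      : 1024 1027
SWAP     : 1027 1024
SUB      : 3
STORE 2  : (empty)
PUSH -6  : -6
LOAD 2   : -6 3
STORE 0  : -6
NEG      : 6
LOAD 2   : 6 3
SWAP     : 3 6
PUSH 71  : 3 6 71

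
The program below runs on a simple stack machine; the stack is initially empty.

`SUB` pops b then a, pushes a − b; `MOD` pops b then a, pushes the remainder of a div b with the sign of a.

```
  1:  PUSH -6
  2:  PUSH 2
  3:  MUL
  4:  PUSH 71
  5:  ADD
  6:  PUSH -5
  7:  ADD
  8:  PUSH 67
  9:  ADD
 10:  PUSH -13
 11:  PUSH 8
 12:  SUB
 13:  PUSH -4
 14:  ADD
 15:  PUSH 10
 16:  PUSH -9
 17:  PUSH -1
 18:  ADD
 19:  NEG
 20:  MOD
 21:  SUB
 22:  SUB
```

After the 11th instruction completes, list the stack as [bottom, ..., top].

[121, -13, 8]

PUSH -6   [-6]
PUSH 2    [-6, 2]
MUL       [-12]
PUSH 71   [-12, 71]
ADD       [59]
PUSH -5   [59, -5]
ADD       [54]
PUSH 67   [54, 67]
ADD       [121]
PUSH -13  [121, -13]
PUSH 8    [121, -13, 8]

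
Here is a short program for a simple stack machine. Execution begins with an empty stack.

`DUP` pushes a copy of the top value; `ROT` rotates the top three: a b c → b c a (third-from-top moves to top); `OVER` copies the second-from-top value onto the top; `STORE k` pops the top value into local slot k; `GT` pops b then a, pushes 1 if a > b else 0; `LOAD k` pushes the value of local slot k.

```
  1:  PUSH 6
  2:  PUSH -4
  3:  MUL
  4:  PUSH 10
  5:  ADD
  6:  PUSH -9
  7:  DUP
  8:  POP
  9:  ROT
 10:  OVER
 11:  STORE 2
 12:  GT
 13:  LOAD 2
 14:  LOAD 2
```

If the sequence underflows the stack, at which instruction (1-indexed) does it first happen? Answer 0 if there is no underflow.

9

PUSH 6  -> 6
PUSH -4 -> 6 -4
MUL     -> -24
PUSH 10 -> -24 10
ADD     -> -14
PUSH -9 -> -14 -9
DUP     -> -14 -9 -9
POP     -> -14 -9
ROT  — needs 3 operands, stack has 2 → underflow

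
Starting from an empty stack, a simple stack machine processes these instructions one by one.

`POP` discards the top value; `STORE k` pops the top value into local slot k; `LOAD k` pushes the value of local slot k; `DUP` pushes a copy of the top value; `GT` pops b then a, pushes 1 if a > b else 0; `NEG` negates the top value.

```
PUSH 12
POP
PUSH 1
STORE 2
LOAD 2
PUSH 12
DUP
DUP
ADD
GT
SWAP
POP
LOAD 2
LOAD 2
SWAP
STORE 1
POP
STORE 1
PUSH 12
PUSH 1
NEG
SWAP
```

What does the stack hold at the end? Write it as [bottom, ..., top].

PUSH 12 : 12
POP     : (empty)
PUSH 1  : 1
STORE 2 : (empty)
LOAD 2  : 1
PUSH 12 : 1 12
DUP     : 1 12 12
DUP     : 1 12 12 12
ADD     : 1 12 24
GT      : 1 0
SWAP    : 0 1
POP     : 0
LOAD 2  : 0 1
LOAD 2  : 0 1 1
SWAP    : 0 1 1
STORE 1 : 0 1
POP     : 0
STORE 1 : (empty)
PUSH 12 : 12
PUSH 1  : 12 1
NEG     : 12 -1
SWAP    : -1 12

[-1, 12]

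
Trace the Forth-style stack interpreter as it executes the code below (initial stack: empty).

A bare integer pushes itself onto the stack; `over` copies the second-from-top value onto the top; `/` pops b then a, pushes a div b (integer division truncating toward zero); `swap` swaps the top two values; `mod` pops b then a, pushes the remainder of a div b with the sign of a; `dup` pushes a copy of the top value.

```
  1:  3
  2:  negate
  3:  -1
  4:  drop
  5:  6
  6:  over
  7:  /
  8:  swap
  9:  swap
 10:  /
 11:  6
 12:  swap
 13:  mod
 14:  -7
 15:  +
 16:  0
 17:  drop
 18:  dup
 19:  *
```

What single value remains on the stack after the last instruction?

3      -> [3]
negate -> [-3]
-1     -> [-3, -1]
drop   -> [-3]
6      -> [-3, 6]
over   -> [-3, 6, -3]
/      -> [-3, -2]
swap   -> [-2, -3]
swap   -> [-3, -2]
/      -> [1]
6      -> [1, 6]
swap   -> [6, 1]
mod    -> [0]
-7     -> [0, -7]
+      -> [-7]
0      -> [-7, 0]
drop   -> [-7]
dup    -> [-7, -7]
*      -> [49]

49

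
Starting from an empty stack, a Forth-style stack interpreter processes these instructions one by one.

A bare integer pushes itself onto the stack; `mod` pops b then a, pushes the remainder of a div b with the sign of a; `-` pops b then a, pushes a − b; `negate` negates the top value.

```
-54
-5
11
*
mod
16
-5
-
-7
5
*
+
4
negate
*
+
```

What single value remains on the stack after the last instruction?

2

-54    : [-54]
-5     : [-54, -5]
11     : [-54, -5, 11]
*      : [-54, -55]
mod    : [-54]
16     : [-54, 16]
-5     : [-54, 16, -5]
-      : [-54, 21]
-7     : [-54, 21, -7]
5      : [-54, 21, -7, 5]
*      : [-54, 21, -35]
+      : [-54, -14]
4      : [-54, -14, 4]
negate : [-54, -14, -4]
*      : [-54, 56]
+      : [2]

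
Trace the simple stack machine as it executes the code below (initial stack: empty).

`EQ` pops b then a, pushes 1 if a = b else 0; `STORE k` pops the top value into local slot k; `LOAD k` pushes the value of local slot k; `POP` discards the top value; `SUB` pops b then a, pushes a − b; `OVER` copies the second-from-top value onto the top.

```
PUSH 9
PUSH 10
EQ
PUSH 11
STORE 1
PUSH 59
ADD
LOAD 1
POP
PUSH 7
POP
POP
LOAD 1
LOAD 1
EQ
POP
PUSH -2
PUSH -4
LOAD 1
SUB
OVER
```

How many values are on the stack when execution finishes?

3

PUSH 9  -> 9
PUSH 10 -> 9 10
EQ      -> 0
PUSH 11 -> 0 11
STORE 1 -> 0
PUSH 59 -> 0 59
ADD     -> 59
LOAD 1  -> 59 11
POP     -> 59
PUSH 7  -> 59 7
POP     -> 59
POP     -> (empty)
LOAD 1  -> 11
LOAD 1  -> 11 11
EQ      -> 1
POP     -> (empty)
PUSH -2 -> -2
PUSH -4 -> -2 -4
LOAD 1  -> -2 -4 11
SUB     -> -2 -15
OVER    -> -2 -15 -2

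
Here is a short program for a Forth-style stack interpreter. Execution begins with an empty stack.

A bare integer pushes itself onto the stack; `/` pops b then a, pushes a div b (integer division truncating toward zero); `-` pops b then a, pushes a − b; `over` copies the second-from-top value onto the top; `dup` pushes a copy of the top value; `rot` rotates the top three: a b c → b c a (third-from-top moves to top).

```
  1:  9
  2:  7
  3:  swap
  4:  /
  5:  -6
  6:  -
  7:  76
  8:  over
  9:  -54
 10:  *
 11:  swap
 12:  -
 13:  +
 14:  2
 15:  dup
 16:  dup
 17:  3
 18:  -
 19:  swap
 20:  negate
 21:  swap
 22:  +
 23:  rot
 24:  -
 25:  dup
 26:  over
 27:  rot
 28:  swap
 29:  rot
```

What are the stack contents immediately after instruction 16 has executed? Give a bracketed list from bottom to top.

[-394, 2, 2, 2]

9     9
7     9 7
swap  7 9
/     0
-6    0 -6
-     6
76    6 76
over  6 76 6
-54   6 76 6 -54
*     6 76 -324
swap  6 -324 76
-     6 -400
+     -394
2     -394 2
dup   -394 2 2
dup   -394 2 2 2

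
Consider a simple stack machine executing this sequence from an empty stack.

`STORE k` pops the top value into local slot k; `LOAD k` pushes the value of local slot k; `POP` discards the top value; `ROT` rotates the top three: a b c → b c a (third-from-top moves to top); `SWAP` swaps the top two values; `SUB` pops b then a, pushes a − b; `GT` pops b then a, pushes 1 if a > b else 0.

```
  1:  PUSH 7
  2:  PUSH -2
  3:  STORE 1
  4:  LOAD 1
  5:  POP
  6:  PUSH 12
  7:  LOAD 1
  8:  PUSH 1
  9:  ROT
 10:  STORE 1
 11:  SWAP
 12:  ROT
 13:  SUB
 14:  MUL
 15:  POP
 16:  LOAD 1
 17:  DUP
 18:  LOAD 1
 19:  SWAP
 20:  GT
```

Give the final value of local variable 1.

12

PUSH 7  → 7
PUSH -2 → 7 -2
STORE 1 → 7
LOAD 1  → 7 -2
POP     → 7
PUSH 12 → 7 12
LOAD 1  → 7 12 -2
PUSH 1  → 7 12 -2 1
ROT     → 7 -2 1 12
STORE 1 → 7 -2 1
SWAP    → 7 1 -2
ROT     → 1 -2 7
SUB     → 1 -9
MUL     → -9
POP     → (empty)
LOAD 1  → 12
DUP     → 12 12
LOAD 1  → 12 12 12
SWAP    → 12 12 12
GT      → 12 0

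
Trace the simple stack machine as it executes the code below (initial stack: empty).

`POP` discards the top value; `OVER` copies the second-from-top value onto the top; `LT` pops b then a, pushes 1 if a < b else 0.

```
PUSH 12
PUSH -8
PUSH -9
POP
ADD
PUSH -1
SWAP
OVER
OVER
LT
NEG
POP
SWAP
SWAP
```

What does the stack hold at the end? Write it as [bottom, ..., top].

PUSH 12  [12]
PUSH -8  [12, -8]
PUSH -9  [12, -8, -9]
POP      [12, -8]
ADD      [4]
PUSH -1  [4, -1]
SWAP     [-1, 4]
OVER     [-1, 4, -1]
OVER     [-1, 4, -1, 4]
LT       [-1, 4, 1]
NEG      [-1, 4, -1]
POP      [-1, 4]
SWAP     [4, -1]
SWAP     [-1, 4]

[-1, 4]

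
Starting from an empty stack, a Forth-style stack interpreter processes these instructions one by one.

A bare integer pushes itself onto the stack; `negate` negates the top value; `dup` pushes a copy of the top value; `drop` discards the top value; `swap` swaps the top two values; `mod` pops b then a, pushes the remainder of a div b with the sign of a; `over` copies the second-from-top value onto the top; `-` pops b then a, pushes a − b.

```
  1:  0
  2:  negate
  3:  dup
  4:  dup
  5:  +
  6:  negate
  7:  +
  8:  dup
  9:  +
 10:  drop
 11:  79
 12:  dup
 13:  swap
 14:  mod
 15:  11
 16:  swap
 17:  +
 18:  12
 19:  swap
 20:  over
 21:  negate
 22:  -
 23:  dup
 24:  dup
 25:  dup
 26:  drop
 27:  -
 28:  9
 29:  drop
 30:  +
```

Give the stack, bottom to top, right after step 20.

[12, 11, 12]

0      -> [0]
negate -> [0]
dup    -> [0, 0]
dup    -> [0, 0, 0]
+      -> [0, 0]
negate -> [0, 0]
+      -> [0]
dup    -> [0, 0]
+      -> [0]
drop   -> []
79     -> [79]
dup    -> [79, 79]
swap   -> [79, 79]
mod    -> [0]
11     -> [0, 11]
swap   -> [11, 0]
+      -> [11]
12     -> [11, 12]
swap   -> [12, 11]
over   -> [12, 11, 12]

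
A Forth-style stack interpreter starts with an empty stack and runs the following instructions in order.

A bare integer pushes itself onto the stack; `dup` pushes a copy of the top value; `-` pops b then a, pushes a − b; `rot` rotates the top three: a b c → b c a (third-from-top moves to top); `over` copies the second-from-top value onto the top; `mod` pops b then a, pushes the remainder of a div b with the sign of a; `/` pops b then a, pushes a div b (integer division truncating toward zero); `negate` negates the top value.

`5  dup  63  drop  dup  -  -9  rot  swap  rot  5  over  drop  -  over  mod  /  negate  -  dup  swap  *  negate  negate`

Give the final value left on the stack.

5      : 5
dup    : 5 5
63     : 5 5 63
drop   : 5 5
dup    : 5 5 5
-      : 5 0
-9     : 5 0 -9
rot    : 0 -9 5
swap   : 0 5 -9
rot    : 5 -9 0
5      : 5 -9 0 5
over   : 5 -9 0 5 0
drop   : 5 -9 0 5
-      : 5 -9 -5
over   : 5 -9 -5 -9
mod    : 5 -9 -5
/      : 5 1
negate : 5 -1
-      : 6
dup    : 6 6
swap   : 6 6
*      : 36
negate : -36
negate : 36

36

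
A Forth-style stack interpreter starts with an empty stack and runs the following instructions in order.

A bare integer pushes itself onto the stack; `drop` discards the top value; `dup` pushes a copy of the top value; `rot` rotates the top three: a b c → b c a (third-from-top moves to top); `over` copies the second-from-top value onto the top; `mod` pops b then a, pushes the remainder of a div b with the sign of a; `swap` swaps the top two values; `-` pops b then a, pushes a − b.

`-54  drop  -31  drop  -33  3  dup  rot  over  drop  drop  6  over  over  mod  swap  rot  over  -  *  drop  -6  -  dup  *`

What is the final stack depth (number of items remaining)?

2

-54  : -54
drop : (empty)
-31  : -31
drop : (empty)
-33  : -33
3    : -33 3
dup  : -33 3 3
rot  : 3 3 -33
over : 3 3 -33 3
drop : 3 3 -33
drop : 3 3
6    : 3 3 6
over : 3 3 6 3
over : 3 3 6 3 6
mod  : 3 3 6 3
swap : 3 3 3 6
rot  : 3 3 6 3
over : 3 3 6 3 6
-    : 3 3 6 -3
*    : 3 3 -18
drop : 3 3
-6   : 3 3 -6
-    : 3 9
dup  : 3 9 9
*    : 3 81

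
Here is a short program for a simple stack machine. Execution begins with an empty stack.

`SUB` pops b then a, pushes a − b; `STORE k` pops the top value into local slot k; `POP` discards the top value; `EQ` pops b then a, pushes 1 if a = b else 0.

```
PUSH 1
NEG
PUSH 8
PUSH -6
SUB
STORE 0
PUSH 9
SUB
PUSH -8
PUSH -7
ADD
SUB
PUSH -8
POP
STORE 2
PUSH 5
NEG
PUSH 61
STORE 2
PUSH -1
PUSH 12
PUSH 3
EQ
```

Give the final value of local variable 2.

PUSH 1  -> [1]
NEG     -> [-1]
PUSH 8  -> [-1, 8]
PUSH -6 -> [-1, 8, -6]
SUB     -> [-1, 14]
STORE 0 -> [-1]
PUSH 9  -> [-1, 9]
SUB     -> [-10]
PUSH -8 -> [-10, -8]
PUSH -7 -> [-10, -8, -7]
ADD     -> [-10, -15]
SUB     -> [5]
PUSH -8 -> [5, -8]
POP     -> [5]
STORE 2 -> []
PUSH 5  -> [5]
NEG     -> [-5]
PUSH 61 -> [-5, 61]
STORE 2 -> [-5]
PUSH -1 -> [-5, -1]
PUSH 12 -> [-5, -1, 12]
PUSH 3  -> [-5, -1, 12, 3]
EQ      -> [-5, -1, 0]

61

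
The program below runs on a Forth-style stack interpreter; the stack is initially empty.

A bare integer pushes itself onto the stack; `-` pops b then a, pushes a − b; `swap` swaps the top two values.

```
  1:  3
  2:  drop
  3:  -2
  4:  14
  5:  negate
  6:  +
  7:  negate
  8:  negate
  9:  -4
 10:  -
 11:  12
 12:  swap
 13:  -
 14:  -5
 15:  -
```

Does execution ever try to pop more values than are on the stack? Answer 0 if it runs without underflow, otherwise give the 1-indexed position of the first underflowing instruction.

3      → [3]
drop   → []
-2     → [-2]
14     → [-2, 14]
negate → [-2, -14]
+      → [-16]
negate → [16]
negate → [-16]
-4     → [-16, -4]
-      → [-12]
12     → [-12, 12]
swap   → [12, -12]
-      → [24]
-5     → [24, -5]
-      → [29]

0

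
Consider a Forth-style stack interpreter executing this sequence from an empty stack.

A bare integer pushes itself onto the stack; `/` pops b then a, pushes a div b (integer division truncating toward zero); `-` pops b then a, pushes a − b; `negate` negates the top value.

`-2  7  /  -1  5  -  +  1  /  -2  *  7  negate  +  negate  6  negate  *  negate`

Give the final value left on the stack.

-2      [-2]
7       [-2, 7]
/       [0]
-1      [0, -1]
5       [0, -1, 5]
-       [0, -6]
+       [-6]
1       [-6, 1]
/       [-6]
-2      [-6, -2]
*       [12]
7       [12, 7]
negate  [12, -7]
+       [5]
negate  [-5]
6       [-5, 6]
negate  [-5, -6]
*       [30]
negate  [-30]

-30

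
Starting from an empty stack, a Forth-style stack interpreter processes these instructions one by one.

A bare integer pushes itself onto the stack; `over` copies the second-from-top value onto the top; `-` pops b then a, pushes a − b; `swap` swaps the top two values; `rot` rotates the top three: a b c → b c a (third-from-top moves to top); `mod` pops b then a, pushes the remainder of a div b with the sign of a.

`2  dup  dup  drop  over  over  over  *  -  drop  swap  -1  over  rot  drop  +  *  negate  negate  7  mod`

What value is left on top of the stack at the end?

2

2      → [2]
dup    → [2, 2]
dup    → [2, 2, 2]
drop   → [2, 2]
over   → [2, 2, 2]
over   → [2, 2, 2, 2]
over   → [2, 2, 2, 2, 2]
*      → [2, 2, 2, 4]
-      → [2, 2, -2]
drop   → [2, 2]
swap   → [2, 2]
-1     → [2, 2, -1]
over   → [2, 2, -1, 2]
rot    → [2, -1, 2, 2]
drop   → [2, -1, 2]
+      → [2, 1]
*      → [2]
negate → [-2]
negate → [2]
7      → [2, 7]
mod    → [2]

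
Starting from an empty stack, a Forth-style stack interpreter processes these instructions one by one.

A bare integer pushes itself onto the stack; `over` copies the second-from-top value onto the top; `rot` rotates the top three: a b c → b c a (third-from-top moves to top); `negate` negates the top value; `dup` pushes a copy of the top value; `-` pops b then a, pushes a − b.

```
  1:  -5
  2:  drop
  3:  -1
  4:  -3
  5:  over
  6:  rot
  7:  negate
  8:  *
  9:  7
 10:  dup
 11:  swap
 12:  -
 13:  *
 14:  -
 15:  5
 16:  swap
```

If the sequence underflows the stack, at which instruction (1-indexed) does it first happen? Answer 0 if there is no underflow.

-5     → -5
drop   → (empty)
-1     → -1
-3     → -1 -3
over   → -1 -3 -1
rot    → -3 -1 -1
negate → -3 -1 1
*      → -3 -1
7      → -3 -1 7
dup    → -3 -1 7 7
swap   → -3 -1 7 7
-      → -3 -1 0
*      → -3 0
-      → -3
5      → -3 5
swap   → 5 -3

0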